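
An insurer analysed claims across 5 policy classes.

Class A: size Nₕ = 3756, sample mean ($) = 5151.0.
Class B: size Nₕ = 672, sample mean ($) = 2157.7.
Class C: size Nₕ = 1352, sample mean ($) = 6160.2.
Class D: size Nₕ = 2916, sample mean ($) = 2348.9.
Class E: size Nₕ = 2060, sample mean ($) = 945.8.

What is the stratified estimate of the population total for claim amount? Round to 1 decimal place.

37923461.2

Estimate total by summing Nₕ·x̄ₕ over strata.
3756·5151.0 + 672·2157.7 + 1352·6160.2 + 2916·2348.9 + 2060·945.8 = 19347156 + 1449974.4 + 8328590.4 + 6849392.4 + 1948348 = 37923461.2.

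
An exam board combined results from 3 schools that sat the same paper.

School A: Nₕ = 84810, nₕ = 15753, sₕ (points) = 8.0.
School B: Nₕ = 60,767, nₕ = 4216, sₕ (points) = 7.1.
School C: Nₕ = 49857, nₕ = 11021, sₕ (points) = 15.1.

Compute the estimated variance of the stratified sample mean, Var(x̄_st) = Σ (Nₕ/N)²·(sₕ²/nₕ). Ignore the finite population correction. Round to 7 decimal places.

0.0032675

N = 195434; Wₕ = Nₕ/N.
school A: (84810/195434)²·8.0²/15753 = 0.0007650866
school B: (60767/195434)²·7.1²/4216 = 0.0011559830
school C: (49857/195434)²·15.1²/11021 = 0.0013464336
Sum = 0.0032675032 → 0.0032675.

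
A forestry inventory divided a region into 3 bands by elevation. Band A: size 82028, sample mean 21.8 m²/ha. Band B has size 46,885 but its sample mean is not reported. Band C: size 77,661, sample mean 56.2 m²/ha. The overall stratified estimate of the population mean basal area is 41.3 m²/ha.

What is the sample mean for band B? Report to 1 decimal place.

Σ Nₕx̄ₕ = N·μ, so 46885·x̄_B = 206574·41.3 − (82028·21.8 + 77661·56.2).
= 8531506.2 − 6152758.6 = 2378747.6.
x̄_B = 2378747.6 / 46885 = 50.736... → 50.7.

50.7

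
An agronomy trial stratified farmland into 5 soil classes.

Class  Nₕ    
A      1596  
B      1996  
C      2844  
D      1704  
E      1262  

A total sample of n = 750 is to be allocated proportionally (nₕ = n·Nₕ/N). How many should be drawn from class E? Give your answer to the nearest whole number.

N = 1596 + 1996 + 2844 + 1704 + 1262 = 9402.
n_E = 750·1262/9402 = 100.670... → 101.

101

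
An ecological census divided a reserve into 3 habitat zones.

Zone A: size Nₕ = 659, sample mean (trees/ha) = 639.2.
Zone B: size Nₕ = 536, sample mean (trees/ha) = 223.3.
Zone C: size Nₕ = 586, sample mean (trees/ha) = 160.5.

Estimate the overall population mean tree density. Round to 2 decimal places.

N = 659 + 536 + 586 = 1781.
Overall mean = Σ (Nₕ/N)·x̄ₕ — weight by population share, not a simple average.
Σ Nₕx̄ₕ = 659·639.2 + 536·223.3 + 586·160.5 = 421232.8 + 119688.8 + 94053 = 634974.6.
Divide by N: 634974.6 / 1781 = 356.5270... → 356.53.

356.53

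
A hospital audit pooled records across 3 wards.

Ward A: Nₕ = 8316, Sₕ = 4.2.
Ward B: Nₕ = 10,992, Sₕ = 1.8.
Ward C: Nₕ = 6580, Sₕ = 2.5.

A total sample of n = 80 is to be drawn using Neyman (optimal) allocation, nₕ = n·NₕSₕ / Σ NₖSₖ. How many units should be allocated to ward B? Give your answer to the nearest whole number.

22

Σ NₕSₕ = 8316·4.2 + 10992·1.8 + 6580·2.5 = 71162.8.
Share for B: 19785.6/71162.8 = 0.27803.
n_B = 80 × 0.27803 = 22.243... → 22.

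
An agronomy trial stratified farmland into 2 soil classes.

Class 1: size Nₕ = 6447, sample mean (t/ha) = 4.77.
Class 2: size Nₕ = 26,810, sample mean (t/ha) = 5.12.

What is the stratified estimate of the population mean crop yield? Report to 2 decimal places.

5.05

x̄_st = (Σ Nₕx̄ₕ) / (Σ Nₕ) = (6447·4.77 + 26810·5.12) / 33257
= 168019.39 / 33257 = 5.0522... → 5.05.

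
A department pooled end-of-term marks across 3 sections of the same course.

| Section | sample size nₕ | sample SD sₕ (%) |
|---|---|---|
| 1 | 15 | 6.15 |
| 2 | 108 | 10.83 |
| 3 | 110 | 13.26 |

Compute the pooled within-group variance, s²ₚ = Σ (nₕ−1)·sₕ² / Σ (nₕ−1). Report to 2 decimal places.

1: (15−1)·6.15² = 14·37.8225 = 529.515
2: (108−1)·10.83² = 107·117.2889 = 12549.9123
3: (110−1)·13.26² = 109·175.8276 = 19165.2084
Numerator = 32244.6357; denominator = Σ(nₕ−1) = 230.
s²ₚ = 32244.6357/230 = 140.1941... → 140.19.

140.19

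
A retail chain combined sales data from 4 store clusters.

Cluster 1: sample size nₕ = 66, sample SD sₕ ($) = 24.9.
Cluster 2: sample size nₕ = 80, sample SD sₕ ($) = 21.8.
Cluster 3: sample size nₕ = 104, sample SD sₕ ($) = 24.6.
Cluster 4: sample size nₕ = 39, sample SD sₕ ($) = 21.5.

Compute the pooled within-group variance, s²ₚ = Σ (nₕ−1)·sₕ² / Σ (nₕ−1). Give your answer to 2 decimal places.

553.48

1: (66−1)·24.9² = 65·620.01 = 40300.65
2: (80−1)·21.8² = 79·475.24 = 37543.96
3: (104−1)·24.6² = 103·605.16 = 62331.48
4: (39−1)·21.5² = 38·462.25 = 17565.5
Numerator = 157741.59; denominator = Σ(nₕ−1) = 285.
s²ₚ = 157741.59/285 = 553.4793... → 553.48.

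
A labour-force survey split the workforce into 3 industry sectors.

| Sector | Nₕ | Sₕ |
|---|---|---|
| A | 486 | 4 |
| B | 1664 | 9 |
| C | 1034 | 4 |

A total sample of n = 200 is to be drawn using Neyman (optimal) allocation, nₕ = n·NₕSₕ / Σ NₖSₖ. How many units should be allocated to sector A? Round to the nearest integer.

Σ NₕSₕ = 486·4 + 1664·9 + 1034·4 = 21056.
Share for A: 1944/21056 = 0.09233.
n_A = 200 × 0.09233 = 18.465... → 18.

18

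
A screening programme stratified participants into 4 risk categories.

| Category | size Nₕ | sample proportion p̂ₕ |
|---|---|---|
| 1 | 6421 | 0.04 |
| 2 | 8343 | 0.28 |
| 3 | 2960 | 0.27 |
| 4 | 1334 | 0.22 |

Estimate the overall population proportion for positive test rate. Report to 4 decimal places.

Wₕ = Nₕ/N with N = 19058: 0.3369, 0.4378, 0.1553, 0.0700.
p̂_st = 0.3369·0.04 + 0.4378·0.28 + 0.1553·0.27 + 0.0700·0.22 ≈ 0.193387... → 0.1934.

0.1934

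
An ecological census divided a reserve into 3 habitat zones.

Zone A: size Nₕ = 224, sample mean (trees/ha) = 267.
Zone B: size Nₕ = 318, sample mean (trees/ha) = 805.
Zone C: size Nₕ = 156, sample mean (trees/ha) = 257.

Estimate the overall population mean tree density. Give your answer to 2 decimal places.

N = 698; weights Wₕ = Nₕ/N = (0.3209, 0.4556, 0.2235).
x̄_st = Σ Wₕ·x̄ₕ = 0.3209·267 + 0.4556·805 + 0.2235·257 ≈ 509.8711...
→ 509.87.

509.87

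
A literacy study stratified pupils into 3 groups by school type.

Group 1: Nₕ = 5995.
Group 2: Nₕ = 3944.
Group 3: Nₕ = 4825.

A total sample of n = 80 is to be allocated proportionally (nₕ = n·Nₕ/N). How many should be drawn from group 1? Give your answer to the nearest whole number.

N = 5995 + 3944 + 4825 = 14764.
n_1 = 80·5995/14764 = 32.484... → 32.

32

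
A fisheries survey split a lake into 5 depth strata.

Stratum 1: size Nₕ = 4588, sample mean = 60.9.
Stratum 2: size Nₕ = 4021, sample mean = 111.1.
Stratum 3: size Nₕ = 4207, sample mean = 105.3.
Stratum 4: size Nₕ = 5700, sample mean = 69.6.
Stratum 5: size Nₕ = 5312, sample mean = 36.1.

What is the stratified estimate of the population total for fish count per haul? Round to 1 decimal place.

1: 4588·60.9 = 279409.2
2: 4021·111.1 = 446733.1
3: 4207·105.3 = 442997.1
4: 5700·69.6 = 396720
5: 5312·36.1 = 191763.2
τ̂ = Σ Nₕx̄ₕ = 1757622.6.

1757622.6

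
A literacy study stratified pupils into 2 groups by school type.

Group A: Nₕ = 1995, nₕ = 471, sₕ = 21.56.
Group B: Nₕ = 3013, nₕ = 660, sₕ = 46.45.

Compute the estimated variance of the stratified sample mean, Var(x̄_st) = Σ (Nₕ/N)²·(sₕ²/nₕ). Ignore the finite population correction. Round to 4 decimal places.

1.3399

N = 5008; Wₕ = Nₕ/N.
group A: (1995/5008)²·21.56²/471 = 0.1566151
group B: (3013/5008)²·46.45²/660 = 1.1833062
Sum = 1.3399213 → 1.3399.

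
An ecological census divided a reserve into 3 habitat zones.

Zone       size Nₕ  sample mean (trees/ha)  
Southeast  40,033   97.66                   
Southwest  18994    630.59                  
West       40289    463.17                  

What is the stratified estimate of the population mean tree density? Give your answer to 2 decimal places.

347.86

N = 99316; weights Wₕ = Nₕ/N = (0.4031, 0.1912, 0.4057).
x̄_st = Σ Wₕ·x̄ₕ = 0.4031·97.66 + 0.1912·630.59 + 0.4057·463.17 ≈ 347.8564...
→ 347.86.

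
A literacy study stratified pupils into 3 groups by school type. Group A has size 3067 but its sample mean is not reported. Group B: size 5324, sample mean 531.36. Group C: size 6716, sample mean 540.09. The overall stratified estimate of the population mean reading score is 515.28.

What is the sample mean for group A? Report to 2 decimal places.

N = 3067 + 5324 + 6716 = 15107.
Overall total = μ·N = 515.28·15107 = 7784334.96.
Subtract the known strata: 5324·531.36 + 6716·540.09 = 6456205.08.
Remaining total for group A: 7784334.96 − 6456205.08 = 1328129.88.
Divide by its size: 1328129.88 / 3067 = 433.0388... → 433.04.

433.04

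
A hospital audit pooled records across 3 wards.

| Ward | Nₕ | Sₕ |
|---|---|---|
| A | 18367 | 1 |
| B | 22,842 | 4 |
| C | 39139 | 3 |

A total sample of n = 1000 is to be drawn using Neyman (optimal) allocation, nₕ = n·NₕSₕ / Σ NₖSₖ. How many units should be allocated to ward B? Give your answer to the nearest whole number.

A: NₕSₕ = 18367·1 = 18367
B: NₕSₕ = 22842·4 = 91368
C: NₕSₕ = 39139·3 = 117417
Σ NₕSₕ = 227152.
n_B = 1000·91368/227152 = 402.233... → 402.

402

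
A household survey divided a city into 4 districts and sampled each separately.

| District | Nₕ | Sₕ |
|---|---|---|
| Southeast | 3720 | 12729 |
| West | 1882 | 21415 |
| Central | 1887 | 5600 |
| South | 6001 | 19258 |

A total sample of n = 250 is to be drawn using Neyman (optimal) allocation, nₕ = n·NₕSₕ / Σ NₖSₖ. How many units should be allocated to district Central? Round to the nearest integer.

Southeast: NₕSₕ = 3720·12729 = 47351880
West: NₕSₕ = 1882·21415 = 40303030
Central: NₕSₕ = 1887·5600 = 10567200
South: NₕSₕ = 6001·19258 = 115567258
Σ NₕSₕ = 213789368.
n_Central = 250·10567200/213789368 = 12.357... → 12.

12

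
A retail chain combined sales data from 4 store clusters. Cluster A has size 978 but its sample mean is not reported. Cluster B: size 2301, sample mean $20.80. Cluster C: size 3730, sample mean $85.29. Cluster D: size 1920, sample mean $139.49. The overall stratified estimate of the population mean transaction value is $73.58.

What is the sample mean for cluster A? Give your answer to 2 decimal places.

23.70

Σ Nₕx̄ₕ = N·μ, so 978·x̄_A = 8929·73.58 − (2301·20.80 + 3730·85.29 + 1920·139.49).
= 656995.82 − 633813.3 = 23182.52.
x̄_A = 23182.52 / 978 = 23.7040... → 23.70.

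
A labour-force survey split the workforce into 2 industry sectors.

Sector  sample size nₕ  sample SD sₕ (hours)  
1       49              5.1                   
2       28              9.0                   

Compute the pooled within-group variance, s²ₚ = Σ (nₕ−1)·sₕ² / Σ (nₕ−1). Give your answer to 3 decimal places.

45.806

1: (49−1)·5.1² = 48·26.01 = 1248.48
2: (28−1)·9.0² = 27·81 = 2187
Numerator = 3435.48; denominator = Σ(nₕ−1) = 75.
s²ₚ = 3435.48/75 = 45.8064 → 45.806.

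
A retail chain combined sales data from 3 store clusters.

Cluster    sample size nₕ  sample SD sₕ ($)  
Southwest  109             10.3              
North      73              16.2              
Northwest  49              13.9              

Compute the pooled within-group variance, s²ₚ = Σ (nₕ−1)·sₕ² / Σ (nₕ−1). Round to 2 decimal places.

Degrees of freedom: 108 + 72 + 48 = 228.
Σ(nₕ−1)sₕ² = 108·106.09 + 72·262.44 + 48·193.21 = 39627.48.
s²ₚ = 39627.48 / 228 = 173.8047... → 173.80.

173.80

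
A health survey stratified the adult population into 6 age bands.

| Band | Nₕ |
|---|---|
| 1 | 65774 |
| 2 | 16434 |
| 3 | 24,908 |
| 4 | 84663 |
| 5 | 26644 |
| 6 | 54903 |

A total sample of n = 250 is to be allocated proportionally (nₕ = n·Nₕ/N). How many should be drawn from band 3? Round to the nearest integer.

23

N = 65774 + 16434 + 24908 + 84663 + 26644 + 54903 = 273326.
n_3 = 250·24908/273326 = 22.782... → 23.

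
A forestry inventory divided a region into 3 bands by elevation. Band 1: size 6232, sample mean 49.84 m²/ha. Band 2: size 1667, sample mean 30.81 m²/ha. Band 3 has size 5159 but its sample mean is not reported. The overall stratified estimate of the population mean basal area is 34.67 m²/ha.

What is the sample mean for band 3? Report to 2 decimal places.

N = 6232 + 1667 + 5159 = 13058.
Overall total = μ·N = 34.67·13058 = 452720.86.
Subtract the known strata: 6232·49.84 + 1667·30.81 = 361963.15.
Remaining total for band 3: 452720.86 − 361963.15 = 90757.71.
Divide by its size: 90757.71 / 5159 = 17.5921... → 17.59.

17.59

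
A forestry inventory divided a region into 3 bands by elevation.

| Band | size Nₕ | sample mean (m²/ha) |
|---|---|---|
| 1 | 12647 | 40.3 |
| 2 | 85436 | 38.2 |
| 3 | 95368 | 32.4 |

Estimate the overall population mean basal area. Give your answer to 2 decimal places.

35.48

N = 193451; weights Wₕ = Nₕ/N = (0.0654, 0.4416, 0.4930).
x̄_st = Σ Wₕ·x̄ₕ = 0.0654·40.3 + 0.4416·38.2 + 0.4930·32.4 ≈ 35.4780...
→ 35.48.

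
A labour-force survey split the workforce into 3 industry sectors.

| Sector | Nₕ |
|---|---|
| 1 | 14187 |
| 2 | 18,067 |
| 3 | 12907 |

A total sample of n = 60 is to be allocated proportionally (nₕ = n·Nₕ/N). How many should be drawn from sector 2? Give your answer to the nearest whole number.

24

N = 14187 + 18067 + 12907 = 45161.
n_2 = 60·18067/45161 = 24.003... → 24.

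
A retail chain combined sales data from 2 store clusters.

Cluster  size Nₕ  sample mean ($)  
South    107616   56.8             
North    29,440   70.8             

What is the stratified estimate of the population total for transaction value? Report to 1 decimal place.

South: 107616·56.8 = 6112588.8
North: 29440·70.8 = 2084352
τ̂ = Σ Nₕx̄ₕ = 8196940.8.

8196940.8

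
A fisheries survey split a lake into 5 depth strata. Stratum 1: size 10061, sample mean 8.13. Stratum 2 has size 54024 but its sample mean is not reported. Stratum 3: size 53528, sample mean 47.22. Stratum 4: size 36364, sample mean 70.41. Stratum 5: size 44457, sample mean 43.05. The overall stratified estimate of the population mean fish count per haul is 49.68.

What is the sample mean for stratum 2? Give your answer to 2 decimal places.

51.36

Σ Nₕx̄ₕ = N·μ, so 54024·x̄_2 = 198434·49.68 − (10061·8.13 + 53528·47.22 + 36364·70.41 + 44457·43.05).
= 9858201.12 − 7083651.18 = 2774549.94.
x̄_2 = 2774549.94 / 54024 = 51.3577... → 51.36.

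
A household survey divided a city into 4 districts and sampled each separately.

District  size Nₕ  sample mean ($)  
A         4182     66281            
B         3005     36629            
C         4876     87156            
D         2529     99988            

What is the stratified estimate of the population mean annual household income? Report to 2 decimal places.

N = 14592; weights Wₕ = Nₕ/N = (0.2866, 0.2059, 0.3342, 0.1733).
x̄_st = Σ Wₕ·x̄ₕ = 0.2866·66281 + 0.2059·36629 + 0.3342·87156 + 0.1733·99988 ≈ 72992.0227...
→ 72992.02.

72992.02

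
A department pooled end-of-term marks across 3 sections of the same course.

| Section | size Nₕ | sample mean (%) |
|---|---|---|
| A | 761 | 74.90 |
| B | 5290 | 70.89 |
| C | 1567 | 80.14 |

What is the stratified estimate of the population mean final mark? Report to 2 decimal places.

73.19

x̄_st = (Σ Nₕx̄ₕ) / (Σ Nₕ) = (761·74.90 + 5290·70.89 + 1567·80.14) / 7618
= 557586.38 / 7618 = 73.1933... → 73.19.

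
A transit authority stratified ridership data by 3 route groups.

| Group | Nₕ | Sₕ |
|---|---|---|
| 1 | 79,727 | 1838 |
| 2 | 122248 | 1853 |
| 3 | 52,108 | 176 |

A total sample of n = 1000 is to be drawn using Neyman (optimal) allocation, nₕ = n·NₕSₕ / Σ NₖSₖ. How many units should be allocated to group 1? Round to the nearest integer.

1: NₕSₕ = 79727·1838 = 146538226
2: NₕSₕ = 122248·1853 = 226525544
3: NₕSₕ = 52108·176 = 9171008
Σ NₕSₕ = 382234778.
n_1 = 1000·146538226/382234778 = 383.372... → 383.

383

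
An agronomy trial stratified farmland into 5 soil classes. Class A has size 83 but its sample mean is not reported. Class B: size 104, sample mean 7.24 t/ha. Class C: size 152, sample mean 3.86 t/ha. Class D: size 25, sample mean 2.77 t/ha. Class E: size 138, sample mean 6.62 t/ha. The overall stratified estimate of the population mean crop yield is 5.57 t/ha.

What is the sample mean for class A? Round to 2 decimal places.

N = 83 + 104 + 152 + 25 + 138 = 502.
Overall total = μ·N = 5.57·502 = 2796.14.
Subtract the known strata: 104·7.24 + 152·3.86 + 25·2.77 + 138·6.62 = 2322.49.
Remaining total for class A: 2796.14 − 2322.49 = 473.65.
Divide by its size: 473.65 / 83 = 5.7066... → 5.71.

5.71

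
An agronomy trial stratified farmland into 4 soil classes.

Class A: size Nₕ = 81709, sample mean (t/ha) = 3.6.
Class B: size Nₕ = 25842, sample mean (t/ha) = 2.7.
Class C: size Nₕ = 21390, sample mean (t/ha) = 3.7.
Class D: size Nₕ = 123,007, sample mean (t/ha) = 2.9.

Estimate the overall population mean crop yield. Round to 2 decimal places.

N = 81709 + 25842 + 21390 + 123007 = 251948.
Weight each subgroup mean by Nₕ/N and sum.
Σ Nₕx̄ₕ = 81709·3.6 + 25842·2.7 + 21390·3.7 + 123007·2.9 = 294152.4 + 69773.4 + 79143 + 356720.3 = 799789.1.
Divide by N: 799789.1 / 251948 = 3.1744... → 3.17.

3.17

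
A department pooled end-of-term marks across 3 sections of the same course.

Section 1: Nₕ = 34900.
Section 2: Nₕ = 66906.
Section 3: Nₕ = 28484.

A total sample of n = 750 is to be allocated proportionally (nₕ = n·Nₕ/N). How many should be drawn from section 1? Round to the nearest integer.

Share of section 1 = 34900/130290 = 0.26786.
Allocate 750 × 0.26786 = 200.898... → 201.

201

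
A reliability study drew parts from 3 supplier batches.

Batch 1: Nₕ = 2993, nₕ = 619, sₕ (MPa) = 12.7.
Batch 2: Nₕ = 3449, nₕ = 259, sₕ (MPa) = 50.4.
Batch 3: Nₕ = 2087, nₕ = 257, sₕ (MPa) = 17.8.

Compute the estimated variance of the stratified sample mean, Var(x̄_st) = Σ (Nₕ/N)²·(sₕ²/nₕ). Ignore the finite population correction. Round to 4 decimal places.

1.7097

N = 8529. Term for each stratum: Wₕ²sₕ²/nₕ.
Var(x̄_st) = 0.0320874 + 1.6038047 + 0.0738169 = 1.7097089 → 1.7097.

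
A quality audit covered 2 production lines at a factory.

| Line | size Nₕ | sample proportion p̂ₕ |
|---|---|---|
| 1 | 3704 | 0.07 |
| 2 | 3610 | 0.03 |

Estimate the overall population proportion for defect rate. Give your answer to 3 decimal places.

0.050

N = 3704 + 3610 = 7314.
Overall proportion = Σ (Nₕ/N)·p̂ₕ.
Σ Nₕp̂ₕ = 259.28 + 108.3 = 367.58.
367.58 / 7314 = 0.05026... → 0.050.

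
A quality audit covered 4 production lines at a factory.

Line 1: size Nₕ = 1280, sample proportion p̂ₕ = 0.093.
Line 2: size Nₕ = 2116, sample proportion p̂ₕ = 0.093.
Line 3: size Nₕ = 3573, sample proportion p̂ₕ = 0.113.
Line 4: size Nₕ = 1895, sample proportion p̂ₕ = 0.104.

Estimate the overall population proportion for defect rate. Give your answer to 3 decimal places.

N = 1280 + 2116 + 3573 + 1895 = 8864.
Overall proportion = Σ (Nₕ/N)·p̂ₕ.
Σ Nₕp̂ₕ = 119.04 + 196.788 + 403.749 + 197.08 = 916.657.
916.657 / 8864 = 0.10341... → 0.103.

0.103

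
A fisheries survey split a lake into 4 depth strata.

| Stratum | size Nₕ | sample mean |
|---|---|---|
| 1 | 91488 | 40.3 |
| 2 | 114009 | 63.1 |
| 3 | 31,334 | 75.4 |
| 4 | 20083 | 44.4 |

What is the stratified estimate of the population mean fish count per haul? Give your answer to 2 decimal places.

x̄_st = (Σ Nₕx̄ₕ) / (Σ Nₕ) = (91488·40.3 + 114009·63.1 + 31334·75.4 + 20083·44.4) / 256914
= 14135203.1 / 256914 = 55.0192... → 55.02.

55.02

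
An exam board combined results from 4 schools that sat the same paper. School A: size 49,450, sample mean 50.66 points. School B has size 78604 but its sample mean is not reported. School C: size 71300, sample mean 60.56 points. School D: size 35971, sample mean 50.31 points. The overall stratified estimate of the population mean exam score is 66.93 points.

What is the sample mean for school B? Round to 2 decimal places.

90.55

Σ Nₕx̄ₕ = N·μ, so 78604·x̄_B = 235325·66.93 − (49450·50.66 + 71300·60.56 + 35971·50.31).
= 15750302.25 − 8632766.01 = 7117536.24.
x̄_B = 7117536.24 / 78604 = 90.5493... → 90.55.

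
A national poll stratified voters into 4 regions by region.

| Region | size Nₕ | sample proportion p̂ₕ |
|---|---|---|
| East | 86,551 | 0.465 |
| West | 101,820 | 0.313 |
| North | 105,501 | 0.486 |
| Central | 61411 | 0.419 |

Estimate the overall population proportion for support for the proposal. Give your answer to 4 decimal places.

Wₕ = Nₕ/N with N = 355283: 0.2436, 0.2866, 0.2969, 0.1729.
p̂_st = 0.2436·0.465 + 0.2866·0.313 + 0.2969·0.486 + 0.1729·0.419 ≈ 0.419723... → 0.4197.

0.4197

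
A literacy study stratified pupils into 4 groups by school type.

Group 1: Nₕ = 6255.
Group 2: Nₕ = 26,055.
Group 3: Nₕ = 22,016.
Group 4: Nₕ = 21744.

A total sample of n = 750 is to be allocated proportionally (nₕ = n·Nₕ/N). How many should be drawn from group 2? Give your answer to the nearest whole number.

257

N = 6255 + 26055 + 22016 + 21744 = 76070.
n_2 = 750·26055/76070 = 256.885... → 257.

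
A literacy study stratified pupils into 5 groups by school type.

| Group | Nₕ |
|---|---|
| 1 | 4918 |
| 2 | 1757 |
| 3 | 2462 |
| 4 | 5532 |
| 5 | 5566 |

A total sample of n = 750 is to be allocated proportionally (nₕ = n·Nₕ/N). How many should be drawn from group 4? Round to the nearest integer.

205

N = 4918 + 1757 + 2462 + 5532 + 5566 = 20235.
n_4 = 750·5532/20235 = 205.041... → 205.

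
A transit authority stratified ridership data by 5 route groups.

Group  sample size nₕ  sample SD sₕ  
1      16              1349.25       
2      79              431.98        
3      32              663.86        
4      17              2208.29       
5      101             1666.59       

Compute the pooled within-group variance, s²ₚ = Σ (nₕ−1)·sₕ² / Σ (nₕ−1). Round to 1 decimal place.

Degrees of freedom: 15 + 78 + 31 + 16 + 100 = 240.
Σ(nₕ−1)sₕ² = 15·1820475.5625 + 78·186606.7204 + 31·440710.0996 + 16·4876544.7241 + 100·2777522.2281 = 411301409.1119.
s²ₚ = 411301409.1119 / 240 = 1713755.871... → 1713755.9.

1713755.9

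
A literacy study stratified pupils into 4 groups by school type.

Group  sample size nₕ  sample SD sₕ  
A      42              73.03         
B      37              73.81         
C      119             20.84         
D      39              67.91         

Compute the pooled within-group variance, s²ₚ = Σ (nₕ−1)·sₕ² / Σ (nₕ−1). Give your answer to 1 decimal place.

A: (42−1)·73.03² = 41·5333.3809 = 218668.6169
B: (37−1)·73.81² = 36·5447.9161 = 196124.9796
C: (119−1)·20.84² = 118·434.3056 = 51248.0608
D: (39−1)·67.91² = 38·4611.7681 = 175247.1878
Numerator = 641288.8451; denominator = Σ(nₕ−1) = 233.
s²ₚ = 641288.8451/233 = 2752.313... → 2752.3.

2752.3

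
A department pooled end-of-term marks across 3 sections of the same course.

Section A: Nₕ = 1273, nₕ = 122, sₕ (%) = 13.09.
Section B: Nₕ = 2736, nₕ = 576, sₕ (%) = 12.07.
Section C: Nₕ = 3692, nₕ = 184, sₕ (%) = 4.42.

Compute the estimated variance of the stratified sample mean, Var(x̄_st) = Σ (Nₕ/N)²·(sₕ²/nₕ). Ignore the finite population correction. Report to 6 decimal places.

N = 7701. Term for each stratum: Wₕ²sₕ²/nₕ.
Var(x̄_st) = 0.038377972 + 0.031924933 + 0.024403710 = 0.094706615 → 0.094707.

0.094707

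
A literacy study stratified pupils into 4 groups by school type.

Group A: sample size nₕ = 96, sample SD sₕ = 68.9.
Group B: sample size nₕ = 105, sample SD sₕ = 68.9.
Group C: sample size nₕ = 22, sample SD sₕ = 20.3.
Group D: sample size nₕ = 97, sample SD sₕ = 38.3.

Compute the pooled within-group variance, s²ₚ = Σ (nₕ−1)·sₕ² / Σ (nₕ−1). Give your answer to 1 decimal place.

A: (96−1)·68.9² = 95·4747.21 = 450984.95
B: (105−1)·68.9² = 104·4747.21 = 493709.84
C: (22−1)·20.3² = 21·412.09 = 8653.89
D: (97−1)·38.3² = 96·1466.89 = 140821.44
Numerator = 1094170.12; denominator = Σ(nₕ−1) = 316.
s²ₚ = 1094170.12/316 = 3462.564... → 3462.6.

3462.6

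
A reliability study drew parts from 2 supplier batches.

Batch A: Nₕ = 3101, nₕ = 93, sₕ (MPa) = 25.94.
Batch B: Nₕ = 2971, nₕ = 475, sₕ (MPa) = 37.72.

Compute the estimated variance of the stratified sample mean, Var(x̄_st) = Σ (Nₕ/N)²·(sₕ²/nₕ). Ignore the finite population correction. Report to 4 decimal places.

N = 6072. Term for each stratum: Wₕ²sₕ²/nₕ.
Var(x̄_st) = 1.8871091 + 0.7171195 = 2.6042286 → 2.6042.

2.6042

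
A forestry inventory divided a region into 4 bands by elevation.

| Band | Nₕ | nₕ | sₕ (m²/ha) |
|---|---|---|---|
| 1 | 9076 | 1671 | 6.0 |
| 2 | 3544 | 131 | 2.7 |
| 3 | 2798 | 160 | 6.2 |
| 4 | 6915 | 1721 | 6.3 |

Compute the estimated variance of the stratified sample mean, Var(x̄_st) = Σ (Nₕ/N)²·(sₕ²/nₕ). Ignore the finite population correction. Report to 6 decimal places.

N = 22333; Wₕ = Nₕ/N.
band 1: (9076/22333)²·6.0²/1671 = 0.003558122
band 2: (3544/22333)²·2.7²/131 = 0.001401359
band 3: (2798/22333)²·6.2²/160 = 0.003771071
band 4: (6915/22333)²·6.3²/1721 = 0.002211009
Sum = 0.010941561 → 0.010942.

0.010942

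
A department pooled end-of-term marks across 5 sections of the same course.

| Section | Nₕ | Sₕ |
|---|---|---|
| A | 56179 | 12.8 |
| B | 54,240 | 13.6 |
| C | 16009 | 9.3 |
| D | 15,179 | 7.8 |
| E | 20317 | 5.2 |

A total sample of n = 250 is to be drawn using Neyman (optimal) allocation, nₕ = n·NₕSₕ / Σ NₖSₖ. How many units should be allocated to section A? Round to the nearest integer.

Σ NₕSₕ = 56179·12.8 + 54240·13.6 + 16009·9.3 + 15179·7.8 + 20317·5.2 = 1829683.5.
Share for A: 719091.2/1829683.5 = 0.39301.
n_A = 250 × 0.39301 = 98.253... → 98.

98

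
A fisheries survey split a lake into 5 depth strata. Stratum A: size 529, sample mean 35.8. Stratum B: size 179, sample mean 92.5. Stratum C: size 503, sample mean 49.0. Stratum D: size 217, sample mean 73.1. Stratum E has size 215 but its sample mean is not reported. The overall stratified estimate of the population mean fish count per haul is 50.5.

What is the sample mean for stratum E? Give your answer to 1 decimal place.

32.4

Σ Nₕx̄ₕ = N·μ, so 215·x̄_E = 1643·50.5 − (529·35.8 + 179·92.5 + 503·49.0 + 217·73.1).
= 82971.5 − 76005.4 = 6966.1.
x̄_E = 6966.1 / 215 = 32.400... → 32.4.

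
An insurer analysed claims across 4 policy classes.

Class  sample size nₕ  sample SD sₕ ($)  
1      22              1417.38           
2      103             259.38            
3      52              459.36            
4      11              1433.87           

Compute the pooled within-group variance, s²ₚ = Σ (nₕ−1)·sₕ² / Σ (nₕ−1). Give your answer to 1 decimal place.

436804.7

1: (22−1)·1417.38² = 21·2008966.0644 = 42188287.3524
2: (103−1)·259.38² = 102·67277.9844 = 6862354.4088
3: (52−1)·459.36² = 51·211011.6096 = 10761592.0896
4: (11−1)·1433.87² = 10·2055983.1769 = 20559831.769
Numerator = 80372065.6198; denominator = Σ(nₕ−1) = 184.
s²ₚ = 80372065.6198/184 = 436804.704... → 436804.7.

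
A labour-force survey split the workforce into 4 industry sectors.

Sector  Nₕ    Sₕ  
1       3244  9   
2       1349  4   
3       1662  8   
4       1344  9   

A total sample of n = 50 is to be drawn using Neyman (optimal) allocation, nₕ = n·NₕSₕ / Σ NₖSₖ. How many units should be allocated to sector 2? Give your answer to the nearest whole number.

4

1: NₕSₕ = 3244·9 = 29196
2: NₕSₕ = 1349·4 = 5396
3: NₕSₕ = 1662·8 = 13296
4: NₕSₕ = 1344·9 = 12096
Σ NₕSₕ = 59984.
n_2 = 50·5396/59984 = 4.498... → 4.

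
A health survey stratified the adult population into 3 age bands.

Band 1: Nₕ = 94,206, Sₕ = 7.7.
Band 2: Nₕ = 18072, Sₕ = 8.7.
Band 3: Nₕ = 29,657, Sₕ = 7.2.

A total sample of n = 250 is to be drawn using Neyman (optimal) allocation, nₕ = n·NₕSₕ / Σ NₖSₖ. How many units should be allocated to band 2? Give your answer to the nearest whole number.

36

Σ NₕSₕ = 94206·7.7 + 18072·8.7 + 29657·7.2 = 1096143.
Share for 2: 157226.4/1096143 = 0.14344.
n_2 = 250 × 0.14344 = 35.859... → 36.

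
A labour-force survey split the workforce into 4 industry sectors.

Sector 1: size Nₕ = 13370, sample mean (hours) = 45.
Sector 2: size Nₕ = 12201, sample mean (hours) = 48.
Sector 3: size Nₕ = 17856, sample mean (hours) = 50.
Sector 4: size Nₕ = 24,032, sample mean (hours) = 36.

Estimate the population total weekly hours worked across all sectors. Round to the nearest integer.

Estimate total by summing Nₕ·x̄ₕ over strata.
13370·45 + 12201·48 + 17856·50 + 24032·36 = 601650 + 585648 + 892800 + 865152 = 2945250.

2945250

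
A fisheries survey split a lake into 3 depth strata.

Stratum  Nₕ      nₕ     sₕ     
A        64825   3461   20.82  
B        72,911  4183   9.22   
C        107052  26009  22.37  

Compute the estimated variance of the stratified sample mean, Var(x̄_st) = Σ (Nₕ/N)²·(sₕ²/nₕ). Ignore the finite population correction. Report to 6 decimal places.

0.014266

N = 244788; Wₕ = Nₕ/N.
stratum A: (64825/244788)²·20.82²/3461 = 0.008783440
stratum B: (72911/244788)²·9.22²/4183 = 0.001802934
stratum C: (107052/244788)²·22.37²/26009 = 0.003679744
Sum = 0.014266119 → 0.014266.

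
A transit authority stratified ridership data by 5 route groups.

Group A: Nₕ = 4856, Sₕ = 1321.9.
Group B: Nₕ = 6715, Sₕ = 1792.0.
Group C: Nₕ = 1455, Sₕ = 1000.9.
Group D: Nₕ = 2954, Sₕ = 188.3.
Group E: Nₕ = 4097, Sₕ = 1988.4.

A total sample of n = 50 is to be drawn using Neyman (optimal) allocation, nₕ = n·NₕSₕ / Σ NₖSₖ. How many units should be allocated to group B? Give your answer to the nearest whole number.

Σ NₕSₕ = 4856·1321.9 + 6715·1792.0 + 1455·1000.9 + 2954·188.3 + 4097·1988.4 = 28611448.9.
Share for B: 12033280/28611448.9 = 0.42058.
n_B = 50 × 0.42058 = 21.029... → 21.

21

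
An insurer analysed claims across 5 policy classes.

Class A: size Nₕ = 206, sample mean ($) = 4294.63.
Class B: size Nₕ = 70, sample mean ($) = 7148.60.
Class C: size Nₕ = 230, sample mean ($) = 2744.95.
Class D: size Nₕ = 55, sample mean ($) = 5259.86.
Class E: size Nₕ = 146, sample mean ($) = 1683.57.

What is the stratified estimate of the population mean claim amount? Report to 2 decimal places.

3608.95

N = 707; weights Wₕ = Nₕ/N = (0.2914, 0.0990, 0.3253, 0.0778, 0.2065).
x̄_st = Σ Wₕ·x̄ₕ = 0.2914·4294.63 + 0.0990·7148.60 + 0.3253·2744.95 + 0.0778·5259.86 + 0.2065·1683.57 ≈ 3608.9502...
→ 3608.95.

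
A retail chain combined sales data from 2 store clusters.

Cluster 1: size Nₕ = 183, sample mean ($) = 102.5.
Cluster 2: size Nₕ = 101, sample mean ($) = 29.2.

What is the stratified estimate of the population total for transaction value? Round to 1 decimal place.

21706.7

Population total = Σ Nₕ·x̄ₕ (each stratum's size times its mean).
183·102.5 + 101·29.2 = 18757.5 + 2949.2 = 21706.7.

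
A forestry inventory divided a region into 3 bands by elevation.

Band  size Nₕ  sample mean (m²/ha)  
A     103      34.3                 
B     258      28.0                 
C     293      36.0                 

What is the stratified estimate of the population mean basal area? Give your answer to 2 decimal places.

32.58

N = 654; weights Wₕ = Nₕ/N = (0.1575, 0.3945, 0.4480).
x̄_st = Σ Wₕ·x̄ₕ = 0.1575·34.3 + 0.3945·28.0 + 0.4480·36.0 ≈ 32.5763...
→ 32.58.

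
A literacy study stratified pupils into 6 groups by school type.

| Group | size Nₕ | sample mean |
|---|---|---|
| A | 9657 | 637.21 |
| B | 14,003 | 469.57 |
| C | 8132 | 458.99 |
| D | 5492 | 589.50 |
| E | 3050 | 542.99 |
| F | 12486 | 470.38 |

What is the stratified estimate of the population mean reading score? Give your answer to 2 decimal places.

N = 9657 + 14003 + 8132 + 5492 + 3050 + 12486 = 52820.
Overall mean = Σ (Nₕ/N)·x̄ₕ — weight by population share, not a simple average.
Σ Nₕx̄ₕ = 9657·637.21 + 14003·469.57 + 8132·458.99 + 5492·589.50 + 3050·542.99 + 12486·470.38 = 6153536.97 + 6575388.71 + 3732506.68 + 3237534 + 1656119.5 + 5873164.68 = 27228250.54.
Divide by N: 27228250.54 / 52820 = 515.4913... → 515.49.

515.49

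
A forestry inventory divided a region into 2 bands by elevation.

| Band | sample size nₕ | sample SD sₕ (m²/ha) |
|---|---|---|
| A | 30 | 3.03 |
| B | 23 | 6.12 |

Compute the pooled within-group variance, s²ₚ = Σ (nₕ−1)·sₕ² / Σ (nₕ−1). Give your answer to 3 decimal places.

21.377

A: (30−1)·3.03² = 29·9.1809 = 266.2461
B: (23−1)·6.12² = 22·37.4544 = 823.9968
Numerator = 1090.2429; denominator = Σ(nₕ−1) = 51.
s²ₚ = 1090.2429/51 = 21.37731... → 21.377.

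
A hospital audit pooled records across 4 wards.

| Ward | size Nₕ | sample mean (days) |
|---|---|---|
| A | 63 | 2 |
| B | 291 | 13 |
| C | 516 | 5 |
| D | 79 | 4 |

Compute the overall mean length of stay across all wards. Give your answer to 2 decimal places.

N = 949; weights Wₕ = Nₕ/N = (0.0664, 0.3066, 0.5437, 0.0832).
x̄_st = Σ Wₕ·x̄ₕ = 0.0664·2 + 0.3066·13 + 0.5437·5 + 0.0832·4 ≈ 7.1707...
→ 7.17.

7.17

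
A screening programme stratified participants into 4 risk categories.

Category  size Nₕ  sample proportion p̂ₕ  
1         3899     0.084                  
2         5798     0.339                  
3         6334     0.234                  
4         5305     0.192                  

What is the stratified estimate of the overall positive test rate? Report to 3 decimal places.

0.225

N = 3899 + 5798 + 6334 + 5305 = 21336.
Overall proportion = Σ (Nₕ/N)·p̂ₕ.
Σ Nₕp̂ₕ = 327.516 + 1965.522 + 1482.156 + 1018.56 = 4793.754.
4793.754 / 21336 = 0.22468... → 0.225.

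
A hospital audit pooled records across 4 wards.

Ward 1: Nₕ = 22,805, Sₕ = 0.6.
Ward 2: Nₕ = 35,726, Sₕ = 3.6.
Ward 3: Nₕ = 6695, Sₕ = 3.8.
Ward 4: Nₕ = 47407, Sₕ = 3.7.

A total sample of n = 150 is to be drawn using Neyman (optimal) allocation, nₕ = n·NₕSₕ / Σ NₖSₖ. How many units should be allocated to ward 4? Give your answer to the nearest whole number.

1: NₕSₕ = 22805·0.6 = 13683
2: NₕSₕ = 35726·3.6 = 128613.6
3: NₕSₕ = 6695·3.8 = 25441
4: NₕSₕ = 47407·3.7 = 175405.9
Σ NₕSₕ = 343143.5.
n_4 = 150·175405.9/343143.5 = 76.676... → 77.

77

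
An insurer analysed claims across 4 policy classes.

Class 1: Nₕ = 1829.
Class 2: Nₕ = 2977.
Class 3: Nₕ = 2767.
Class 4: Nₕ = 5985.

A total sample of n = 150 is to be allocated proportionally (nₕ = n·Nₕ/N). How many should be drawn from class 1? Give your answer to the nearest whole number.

N = 1829 + 2977 + 2767 + 5985 = 13558.
n_1 = 150·1829/13558 = 20.235... → 20.

20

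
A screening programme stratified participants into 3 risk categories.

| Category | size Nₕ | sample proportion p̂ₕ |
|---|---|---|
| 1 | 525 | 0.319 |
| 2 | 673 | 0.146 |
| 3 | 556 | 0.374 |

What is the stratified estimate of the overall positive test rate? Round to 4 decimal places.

N = 525 + 673 + 556 = 1754.
Overall proportion = Σ (Nₕ/N)·p̂ₕ.
Σ Nₕp̂ₕ = 167.475 + 98.258 + 207.944 = 473.677.
473.677 / 1754 = 0.270055... → 0.2701.

0.2701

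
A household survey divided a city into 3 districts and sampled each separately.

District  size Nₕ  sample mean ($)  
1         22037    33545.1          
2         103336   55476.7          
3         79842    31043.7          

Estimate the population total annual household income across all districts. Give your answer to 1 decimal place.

8950564735.3

1: 22037·33545.1 = 739233368.7
2: 103336·55476.7 = 5732740271.2
3: 79842·31043.7 = 2478591095.4
τ̂ = Σ Nₕx̄ₕ = 8950564735.3.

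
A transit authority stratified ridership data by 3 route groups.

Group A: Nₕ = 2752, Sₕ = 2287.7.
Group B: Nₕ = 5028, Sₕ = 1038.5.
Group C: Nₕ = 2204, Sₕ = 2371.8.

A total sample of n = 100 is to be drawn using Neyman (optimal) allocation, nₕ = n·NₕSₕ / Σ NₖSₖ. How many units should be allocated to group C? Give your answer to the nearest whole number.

Σ NₕSₕ = 2752·2287.7 + 5028·1038.5 + 2204·2371.8 = 16744775.6.
Share for C: 5227447.2/16744775.6 = 0.31218.
n_C = 100 × 0.31218 = 31.218... → 31.

31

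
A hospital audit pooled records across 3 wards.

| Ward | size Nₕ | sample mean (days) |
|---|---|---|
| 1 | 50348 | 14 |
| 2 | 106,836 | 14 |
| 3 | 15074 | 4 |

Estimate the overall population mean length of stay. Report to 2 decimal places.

13.12

N = 50348 + 106836 + 15074 = 172258.
Overall mean = Σ (Nₕ/N)·x̄ₕ — weight by population share, not a simple average.
Σ Nₕx̄ₕ = 50348·14 + 106836·14 + 15074·4 = 704872 + 1495704 + 60296 = 2260872.
Divide by N: 2260872 / 172258 = 13.1249... → 13.12.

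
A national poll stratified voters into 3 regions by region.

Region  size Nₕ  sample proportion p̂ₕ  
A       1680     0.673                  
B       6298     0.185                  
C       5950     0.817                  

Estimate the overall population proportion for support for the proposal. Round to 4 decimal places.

0.5139

N = 1680 + 6298 + 5950 = 13928.
Overall proportion = Σ (Nₕ/N)·p̂ₕ.
Σ Nₕp̂ₕ = 1130.64 + 1165.13 + 4861.15 = 7156.92.
7156.92 / 13928 = 0.513851... → 0.5139.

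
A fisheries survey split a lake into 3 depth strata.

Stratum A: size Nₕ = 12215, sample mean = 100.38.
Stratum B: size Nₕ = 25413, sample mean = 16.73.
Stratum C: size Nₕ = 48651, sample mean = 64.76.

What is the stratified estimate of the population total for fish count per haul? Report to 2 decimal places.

4801939.95

A: 12215·100.38 = 1226141.7
B: 25413·16.73 = 425159.49
C: 48651·64.76 = 3150638.76
τ̂ = Σ Nₕx̄ₕ = 4801939.95.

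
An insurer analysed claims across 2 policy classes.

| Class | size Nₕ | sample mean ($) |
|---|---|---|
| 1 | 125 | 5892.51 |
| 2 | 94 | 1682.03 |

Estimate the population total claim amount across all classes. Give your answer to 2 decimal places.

1: 125·5892.51 = 736563.75
2: 94·1682.03 = 158110.82
τ̂ = Σ Nₕx̄ₕ = 894674.57.

894674.57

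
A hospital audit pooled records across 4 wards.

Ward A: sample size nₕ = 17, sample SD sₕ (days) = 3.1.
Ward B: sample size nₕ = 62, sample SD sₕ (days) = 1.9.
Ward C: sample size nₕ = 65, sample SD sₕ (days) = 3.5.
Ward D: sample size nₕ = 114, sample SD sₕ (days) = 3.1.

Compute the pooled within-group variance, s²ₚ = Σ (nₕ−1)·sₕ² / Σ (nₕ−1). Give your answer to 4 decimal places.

A: (17−1)·3.1² = 16·9.61 = 153.76
B: (62−1)·1.9² = 61·3.61 = 220.21
C: (65−1)·3.5² = 64·12.25 = 784
D: (114−1)·3.1² = 113·9.61 = 1085.93
Numerator = 2243.9; denominator = Σ(nₕ−1) = 254.
s²ₚ = 2243.9/254 = 8.834252... → 8.8343.

8.8343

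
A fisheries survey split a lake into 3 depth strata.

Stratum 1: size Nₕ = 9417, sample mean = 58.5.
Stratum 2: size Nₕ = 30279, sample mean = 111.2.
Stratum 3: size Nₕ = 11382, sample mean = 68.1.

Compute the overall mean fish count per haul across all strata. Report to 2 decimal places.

N = 9417 + 30279 + 11382 = 51078.
The stratified mean weights each stratum mean by its population share Nₕ/N.
Σ Nₕx̄ₕ = 9417·58.5 + 30279·111.2 + 11382·68.1 = 550894.5 + 3367024.8 + 775114.2 = 4693033.5.
Divide by N: 4693033.5 / 51078 = 91.8797... → 91.88.

91.88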